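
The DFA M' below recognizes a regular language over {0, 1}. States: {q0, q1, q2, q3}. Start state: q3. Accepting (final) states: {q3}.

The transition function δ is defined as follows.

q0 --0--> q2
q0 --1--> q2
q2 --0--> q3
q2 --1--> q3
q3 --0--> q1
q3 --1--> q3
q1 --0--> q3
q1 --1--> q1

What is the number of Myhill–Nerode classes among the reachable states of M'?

States {q0,q2} cannot be reached from the start state, so discard them.
P0 = {q3} | {q1}.
The partition is now stable with 2 blocks: {q3} | {q1}.

2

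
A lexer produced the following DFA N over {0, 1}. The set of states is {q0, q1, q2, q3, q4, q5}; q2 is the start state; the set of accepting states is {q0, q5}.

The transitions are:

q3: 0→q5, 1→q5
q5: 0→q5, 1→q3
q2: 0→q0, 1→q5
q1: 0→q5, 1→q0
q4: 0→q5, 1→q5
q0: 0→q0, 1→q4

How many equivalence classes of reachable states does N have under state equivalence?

2

States {q1} cannot be reached from the start state, so discard them.
P0 = {q0,q5} | {q2,q3,q4}.
The partition is now stable with 2 blocks: {q0,q5} | {q2,q3,q4}.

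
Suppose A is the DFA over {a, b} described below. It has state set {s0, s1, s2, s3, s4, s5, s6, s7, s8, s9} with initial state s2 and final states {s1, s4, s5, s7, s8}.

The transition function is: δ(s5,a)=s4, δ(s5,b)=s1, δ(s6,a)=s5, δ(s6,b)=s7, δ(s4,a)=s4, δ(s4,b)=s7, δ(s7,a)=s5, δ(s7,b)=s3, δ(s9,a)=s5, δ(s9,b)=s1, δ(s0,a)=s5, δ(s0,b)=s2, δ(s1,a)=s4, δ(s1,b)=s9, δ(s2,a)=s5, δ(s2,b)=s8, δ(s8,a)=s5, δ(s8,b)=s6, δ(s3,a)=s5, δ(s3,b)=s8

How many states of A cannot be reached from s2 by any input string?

1

Starting at s2 and following transitions, the reachable set is {s1, s2, s3, s4, s5, s6, s7, s8, s9}. That leaves s0 unreachable — 1 in total.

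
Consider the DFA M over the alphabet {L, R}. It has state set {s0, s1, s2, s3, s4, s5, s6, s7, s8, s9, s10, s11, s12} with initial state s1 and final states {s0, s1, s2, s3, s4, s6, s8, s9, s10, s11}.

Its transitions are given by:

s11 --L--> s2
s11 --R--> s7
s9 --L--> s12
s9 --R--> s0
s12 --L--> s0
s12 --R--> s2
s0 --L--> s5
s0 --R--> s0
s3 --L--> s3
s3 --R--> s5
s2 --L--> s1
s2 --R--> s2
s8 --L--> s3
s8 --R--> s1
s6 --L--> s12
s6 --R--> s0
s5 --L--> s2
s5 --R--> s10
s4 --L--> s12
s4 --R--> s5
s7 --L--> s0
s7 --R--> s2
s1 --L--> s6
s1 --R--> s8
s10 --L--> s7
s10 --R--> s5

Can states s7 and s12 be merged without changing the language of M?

States {s4,s9,s11} cannot be reached from the start state, so discard them.
Start with accepting vs non-accepting: {s0,s1,s2,s3,s6,s8,s10} | {s5,s7,s12}.
On input L, block {s0,s1,s2,s3,s6,s8,s10} splits into {s1,s2,s3,s8} and {s0,s6,s10}.
Refine {s1,s2,s3,s8} on symbol L: members go to different blocks, giving {s2,s3,s8} and {s1}.
Split {s2,s3,s8} by δ(·,L) → {s3,s8} and {s2}.
On input R, block {s3,s8} splits into {s3} and {s8}.
Refine {s5,s7,s12} on symbol L: members go to different blocks, giving {s7,s12} and {s5}.
On input L, block {s0,s6,s10} splits into {s6,s10} and {s0}.
Split {s6,s10} by δ(·,R) → {s6} and {s10}.
Stable partition: {s3} | {s7,s12} | {s6} | {s1} | {s2} | {s8} | {s5} | {s0} | {s10} — 9 equivalence classes.
s7 and s12 lie in the same block of the stable partition, so they are equivalent — no string distinguishes them.

Yes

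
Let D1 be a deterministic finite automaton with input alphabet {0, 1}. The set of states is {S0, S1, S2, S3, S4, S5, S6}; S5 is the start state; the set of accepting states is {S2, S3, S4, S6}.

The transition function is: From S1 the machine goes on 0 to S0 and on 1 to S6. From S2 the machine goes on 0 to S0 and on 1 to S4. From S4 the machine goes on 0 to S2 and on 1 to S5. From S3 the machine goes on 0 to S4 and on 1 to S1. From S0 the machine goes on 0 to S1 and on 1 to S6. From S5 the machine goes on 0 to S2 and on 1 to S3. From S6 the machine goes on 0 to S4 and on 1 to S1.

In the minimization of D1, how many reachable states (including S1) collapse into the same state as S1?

2

Every state is reachable, so we keep all 7.
Initial partition by acceptance: {S2,S3,S4,S6} | {S0,S1,S5}.
On input 0, block {S2,S3,S4,S6} splits into {S3,S4,S6} and {S2}.
Refine {S3,S4,S6} on symbol 0: members go to different blocks, giving {S3,S6} and {S4}.
Split {S0,S1,S5} by δ(·,0) → {S0,S1} and {S5}.
The partition is now stable with 5 blocks: {S3,S6} | {S0,S1} | {S2} | {S4} | {S5}.
The equivalence class containing S1 is {S0,S1}, of size 2.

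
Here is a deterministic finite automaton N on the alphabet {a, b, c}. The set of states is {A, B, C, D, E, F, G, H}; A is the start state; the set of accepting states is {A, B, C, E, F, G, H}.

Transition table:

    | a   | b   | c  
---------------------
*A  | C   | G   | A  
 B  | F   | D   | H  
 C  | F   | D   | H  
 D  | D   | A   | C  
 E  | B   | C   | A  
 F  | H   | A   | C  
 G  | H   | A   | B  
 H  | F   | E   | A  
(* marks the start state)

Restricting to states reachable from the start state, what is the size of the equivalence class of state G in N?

2

P0 = {A,B,C,E,F,G,H} | {D}.
On input b, block {A,B,C,E,F,G,H} splits into {A,E,F,G,H} and {B,C}.
On input a, block {A,E,F,G,H} splits into {F,G,H} and {A,E}.
Split {F,G,H} by δ(·,c) → {F,G} and {H}.
Split {A,E} by δ(·,b) → {A} and {E}.
Stable partition: {F,G} | {D} | {B,C} | {A} | {H} | {E} — 6 equivalence classes.
State G belongs to the block {F,G}, which has 2 states.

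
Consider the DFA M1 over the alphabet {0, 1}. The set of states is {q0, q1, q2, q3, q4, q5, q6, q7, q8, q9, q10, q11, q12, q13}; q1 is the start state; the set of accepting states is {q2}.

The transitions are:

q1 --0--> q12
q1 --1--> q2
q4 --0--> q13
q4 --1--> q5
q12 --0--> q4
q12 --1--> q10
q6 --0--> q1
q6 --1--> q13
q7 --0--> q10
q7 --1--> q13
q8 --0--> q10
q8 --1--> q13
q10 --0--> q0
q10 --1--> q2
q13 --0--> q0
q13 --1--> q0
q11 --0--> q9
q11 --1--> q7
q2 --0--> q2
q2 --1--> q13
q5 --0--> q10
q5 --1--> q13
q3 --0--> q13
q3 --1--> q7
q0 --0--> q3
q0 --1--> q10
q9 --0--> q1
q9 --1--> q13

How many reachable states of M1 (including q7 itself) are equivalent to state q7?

2

Reachable states from the start: {q0,q1,q2,q3,q4,q5,q7,q10,q12,q13}. Unreachable: {q6,q8,q9,q11} — drop them.
Start with accepting vs non-accepting: {q2} | {q0,q1,q3,q4,q5,q7,q10,q12,q13}.
Split {q0,q1,q3,q4,q5,q7,q10,q12,q13} by δ(·,1) → {q0,q3,q4,q5,q7,q12,q13} and {q1,q10}.
Split {q0,q3,q4,q5,q7,q12,q13} by δ(·,0) → {q0,q3,q4,q12,q13} and {q5,q7}.
On input 1, block {q0,q3,q4,q12,q13} splits into {q0,q12} and {q3,q4} and {q13}.
No further refinement is possible. Final partition (6 blocks): {q2} | {q0,q12} | {q1,q10} | {q5,q7} | {q3,q4} | {q13}.
State q7 belongs to the block {q5,q7}, which has 2 states.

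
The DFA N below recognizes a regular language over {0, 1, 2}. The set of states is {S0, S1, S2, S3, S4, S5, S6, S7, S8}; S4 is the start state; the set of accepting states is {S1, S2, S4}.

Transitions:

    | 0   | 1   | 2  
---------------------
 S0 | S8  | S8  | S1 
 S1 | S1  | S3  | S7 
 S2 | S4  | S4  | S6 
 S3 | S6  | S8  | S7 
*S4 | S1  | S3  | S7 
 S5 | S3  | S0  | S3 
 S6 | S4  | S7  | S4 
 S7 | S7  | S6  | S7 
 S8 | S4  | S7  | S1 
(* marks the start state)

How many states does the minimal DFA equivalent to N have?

4

Reachable states from the start: {S1,S3,S4,S6,S7,S8}. Unreachable: {S0,S2,S5} — drop them.
Start with accepting vs non-accepting: {S1,S4} | {S3,S6,S7,S8}.
On input 0, block {S3,S6,S7,S8} splits into {S3,S7} and {S6,S8}.
Refine {S3,S7} on symbol 0: members go to different blocks, giving {S3} and {S7}.
No further refinement is possible. Final partition (4 blocks): {S1,S4} | {S3} | {S6,S8} | {S7}.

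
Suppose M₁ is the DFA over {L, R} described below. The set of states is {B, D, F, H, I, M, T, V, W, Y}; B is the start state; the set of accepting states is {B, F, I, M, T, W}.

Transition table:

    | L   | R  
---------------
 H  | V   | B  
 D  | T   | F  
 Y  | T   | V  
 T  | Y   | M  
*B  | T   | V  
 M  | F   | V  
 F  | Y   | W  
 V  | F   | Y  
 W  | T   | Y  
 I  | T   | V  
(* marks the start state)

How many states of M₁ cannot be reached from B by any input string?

Starting at B and following transitions, the reachable set is {B, F, M, T, V, W, Y}. That leaves D, H, I unreachable — 3 in total.

3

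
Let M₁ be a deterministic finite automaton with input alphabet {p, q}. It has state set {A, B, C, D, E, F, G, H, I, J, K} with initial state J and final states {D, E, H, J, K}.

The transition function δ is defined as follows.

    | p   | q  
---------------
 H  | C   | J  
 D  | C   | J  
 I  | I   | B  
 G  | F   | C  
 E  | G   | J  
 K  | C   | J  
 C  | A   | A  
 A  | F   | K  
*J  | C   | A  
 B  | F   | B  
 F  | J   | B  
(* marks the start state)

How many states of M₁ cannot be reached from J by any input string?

No path from J leads to D, E, G, H, I; the other 6 states are all reachable.

5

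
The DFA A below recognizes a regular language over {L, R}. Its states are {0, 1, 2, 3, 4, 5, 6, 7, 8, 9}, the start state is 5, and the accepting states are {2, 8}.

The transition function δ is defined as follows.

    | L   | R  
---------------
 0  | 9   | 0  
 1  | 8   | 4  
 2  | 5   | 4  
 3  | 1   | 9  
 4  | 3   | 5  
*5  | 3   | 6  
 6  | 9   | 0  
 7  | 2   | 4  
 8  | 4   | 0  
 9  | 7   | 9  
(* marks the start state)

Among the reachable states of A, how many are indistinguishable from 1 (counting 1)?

Every state is reachable, so we keep all 10.
Initial partition by acceptance: {2,8} | {0,1,3,4,5,6,7,9}.
On input L, block {0,1,3,4,5,6,7,9} splits into {0,3,4,5,6,9} and {1,7}.
Refine {0,3,4,5,6,9} on symbol L: members go to different blocks, giving {0,4,5,6} and {3,9}.
The partition is now stable with 4 blocks: {2,8} | {0,4,5,6} | {1,7} | {3,9}.
The equivalence class containing 1 is {1,7}, of size 2.

2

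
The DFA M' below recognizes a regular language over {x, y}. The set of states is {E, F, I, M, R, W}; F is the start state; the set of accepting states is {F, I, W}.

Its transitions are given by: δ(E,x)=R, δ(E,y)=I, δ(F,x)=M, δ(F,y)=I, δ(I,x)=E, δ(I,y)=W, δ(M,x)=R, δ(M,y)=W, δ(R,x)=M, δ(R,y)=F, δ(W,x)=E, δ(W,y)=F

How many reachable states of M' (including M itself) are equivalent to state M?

All states are reachable from the start state.
Start with accepting vs non-accepting: {F,I,W} | {E,M,R}.
The partition is now stable with 2 blocks: {F,I,W} | {E,M,R}.
The equivalence class containing M is {E,M,R}, of size 3.

3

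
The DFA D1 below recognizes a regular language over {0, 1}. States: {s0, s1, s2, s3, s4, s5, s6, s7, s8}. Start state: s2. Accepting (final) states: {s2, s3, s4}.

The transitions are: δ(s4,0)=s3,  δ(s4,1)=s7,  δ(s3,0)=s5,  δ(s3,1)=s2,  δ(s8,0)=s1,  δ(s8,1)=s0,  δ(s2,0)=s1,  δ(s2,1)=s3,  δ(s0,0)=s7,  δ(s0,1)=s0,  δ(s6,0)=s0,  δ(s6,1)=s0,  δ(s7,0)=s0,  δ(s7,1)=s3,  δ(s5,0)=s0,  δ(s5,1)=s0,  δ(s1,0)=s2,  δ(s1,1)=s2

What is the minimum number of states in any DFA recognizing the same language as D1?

States {s4,s6,s8} cannot be reached from the start state, so discard them.
Start with accepting vs non-accepting: {s2,s3} | {s0,s1,s5,s7}.
On input 0, block {s0,s1,s5,s7} splits into {s0,s5,s7} and {s1}.
On input 0, block {s2,s3} splits into {s2} and {s3}.
On input 1, block {s0,s5,s7} splits into {s0,s5} and {s7}.
Refine {s0,s5} on symbol 0: members go to different blocks, giving {s0} and {s5}.
The partition is now stable with 6 blocks: {s2} | {s0} | {s1} | {s3} | {s7} | {s5}.

6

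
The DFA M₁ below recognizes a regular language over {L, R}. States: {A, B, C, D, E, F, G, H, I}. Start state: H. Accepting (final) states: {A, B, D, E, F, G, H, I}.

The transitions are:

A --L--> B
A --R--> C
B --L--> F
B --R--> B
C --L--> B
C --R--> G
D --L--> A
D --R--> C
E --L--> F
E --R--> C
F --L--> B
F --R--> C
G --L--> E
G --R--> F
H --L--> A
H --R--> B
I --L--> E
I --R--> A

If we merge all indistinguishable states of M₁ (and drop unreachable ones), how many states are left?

Reachable states from the start: {A,B,C,E,F,G,H}. Unreachable: {D,I} — drop them.
Initial partition by acceptance: {A,B,E,F,G,H} | {C}.
On input R, block {A,B,E,F,G,H} splits into {A,E,F} and {B,G,H}.
Split {A,E,F} by δ(·,L) → {A,F} and {E}.
Split {B,G,H} by δ(·,L) → {B,H} and {G}.
Stable partition: {A,F} | {C} | {B,H} | {E} | {G} — 5 equivalence classes.

5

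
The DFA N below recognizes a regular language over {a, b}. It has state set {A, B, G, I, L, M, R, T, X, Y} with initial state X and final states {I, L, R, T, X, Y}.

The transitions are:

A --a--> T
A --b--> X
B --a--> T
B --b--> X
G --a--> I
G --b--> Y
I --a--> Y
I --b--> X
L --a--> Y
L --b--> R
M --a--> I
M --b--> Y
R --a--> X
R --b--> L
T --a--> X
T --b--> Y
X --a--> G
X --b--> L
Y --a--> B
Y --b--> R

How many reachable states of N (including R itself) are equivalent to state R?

2

Reachable states from the start: {B,G,I,L,R,T,X,Y}. Unreachable: {A,M} — drop them.
Start with accepting vs non-accepting: {I,L,R,T,X,Y} | {B,G}.
Refine {I,L,R,T,X,Y} on symbol a: members go to different blocks, giving {I,L,R,T} and {X,Y}.
Refine {I,L,R,T} on symbol b: members go to different blocks, giving {I,T} and {L,R}.
Stable partition: {I,T} | {B,G} | {X,Y} | {L,R} — 4 equivalence classes.
State R belongs to the block {L,R}, which has 2 states.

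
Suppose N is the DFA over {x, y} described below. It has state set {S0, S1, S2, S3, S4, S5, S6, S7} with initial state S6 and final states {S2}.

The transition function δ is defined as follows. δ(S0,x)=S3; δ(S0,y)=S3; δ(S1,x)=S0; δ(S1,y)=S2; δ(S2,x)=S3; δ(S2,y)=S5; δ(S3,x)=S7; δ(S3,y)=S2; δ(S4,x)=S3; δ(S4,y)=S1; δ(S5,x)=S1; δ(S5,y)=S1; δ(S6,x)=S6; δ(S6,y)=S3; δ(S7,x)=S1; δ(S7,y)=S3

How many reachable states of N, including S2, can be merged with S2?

1

Reachable states from the start: {S0,S1,S2,S3,S5,S6,S7}. Unreachable: {S4} — drop them.
P0 = {S2} | {S0,S1,S3,S5,S6,S7}.
Split {S0,S1,S3,S5,S6,S7} by δ(·,y) → {S0,S5,S6,S7} and {S1,S3}.
Refine {S0,S5,S6,S7} on symbol x: members go to different blocks, giving {S0,S5,S7} and {S6}.
The partition is now stable with 4 blocks: {S2} | {S0,S5,S7} | {S1,S3} | {S6}.
The equivalence class containing S2 is {S2}, of size 1.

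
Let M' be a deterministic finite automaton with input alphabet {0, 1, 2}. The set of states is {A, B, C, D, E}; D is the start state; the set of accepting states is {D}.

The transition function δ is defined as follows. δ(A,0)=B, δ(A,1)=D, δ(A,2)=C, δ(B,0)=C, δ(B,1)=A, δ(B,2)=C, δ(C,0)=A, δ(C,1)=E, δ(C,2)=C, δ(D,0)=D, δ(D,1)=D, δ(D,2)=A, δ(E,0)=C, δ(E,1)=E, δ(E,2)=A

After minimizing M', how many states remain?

5

Start with accepting vs non-accepting: {D} | {A,B,C,E}.
On input 1, block {A,B,C,E} splits into {B,C,E} and {A}.
Refine {B,C,E} on symbol 0: members go to different blocks, giving {B,E} and {C}.
Refine {B,E} on symbol 1: members go to different blocks, giving {B} and {E}.
No further refinement is possible. Final partition (5 blocks): {D} | {B} | {A} | {C} | {E}.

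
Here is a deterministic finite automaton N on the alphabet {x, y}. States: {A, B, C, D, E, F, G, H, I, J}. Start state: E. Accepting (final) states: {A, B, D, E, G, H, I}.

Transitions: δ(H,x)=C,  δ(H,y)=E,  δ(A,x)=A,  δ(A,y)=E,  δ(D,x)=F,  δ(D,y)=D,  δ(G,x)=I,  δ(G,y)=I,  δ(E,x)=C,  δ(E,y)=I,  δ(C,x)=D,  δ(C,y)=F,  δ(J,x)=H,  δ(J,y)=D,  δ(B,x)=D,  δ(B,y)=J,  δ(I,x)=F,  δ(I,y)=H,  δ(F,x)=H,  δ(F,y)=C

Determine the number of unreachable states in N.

4

Starting at E and following transitions, the reachable set is {C, D, E, F, H, I}. That leaves A, B, G, J unreachable — 4 in total.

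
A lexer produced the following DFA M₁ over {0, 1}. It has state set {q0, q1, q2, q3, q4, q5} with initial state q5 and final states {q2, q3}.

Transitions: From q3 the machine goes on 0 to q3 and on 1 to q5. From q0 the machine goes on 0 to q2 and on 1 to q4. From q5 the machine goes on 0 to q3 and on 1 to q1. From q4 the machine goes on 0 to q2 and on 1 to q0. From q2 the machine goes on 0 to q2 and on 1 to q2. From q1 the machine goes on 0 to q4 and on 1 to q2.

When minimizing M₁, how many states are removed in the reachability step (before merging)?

0

A breadth-first search from the start state visits every state.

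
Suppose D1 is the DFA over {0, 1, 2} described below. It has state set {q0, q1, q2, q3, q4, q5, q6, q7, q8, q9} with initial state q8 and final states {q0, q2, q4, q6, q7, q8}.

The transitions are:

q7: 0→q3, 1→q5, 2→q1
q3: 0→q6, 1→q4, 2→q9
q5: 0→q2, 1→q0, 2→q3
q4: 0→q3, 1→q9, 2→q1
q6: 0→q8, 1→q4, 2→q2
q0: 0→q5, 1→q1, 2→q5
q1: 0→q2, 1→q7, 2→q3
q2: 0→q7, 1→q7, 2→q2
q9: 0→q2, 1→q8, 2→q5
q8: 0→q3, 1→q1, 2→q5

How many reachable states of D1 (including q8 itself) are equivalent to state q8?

Initial partition by acceptance: {q0,q2,q4,q6,q7,q8} | {q1,q3,q5,q9}.
Split {q0,q2,q4,q6,q7,q8} by δ(·,0) → {q0,q4,q7,q8} and {q2,q6}.
The partition is now stable with 3 blocks: {q0,q4,q7,q8} | {q1,q3,q5,q9} | {q2,q6}.
State q8 belongs to the block {q0,q4,q7,q8}, which has 4 states.

4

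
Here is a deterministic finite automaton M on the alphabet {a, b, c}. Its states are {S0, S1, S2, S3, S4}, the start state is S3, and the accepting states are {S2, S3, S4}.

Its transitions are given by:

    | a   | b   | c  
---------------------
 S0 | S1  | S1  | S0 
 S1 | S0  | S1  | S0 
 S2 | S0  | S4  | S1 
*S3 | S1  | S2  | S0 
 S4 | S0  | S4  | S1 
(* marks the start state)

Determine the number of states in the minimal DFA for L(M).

Every state is reachable, so we keep all 5.
Start with accepting vs non-accepting: {S2,S3,S4} | {S0,S1}.
No further refinement is possible. Final partition (2 blocks): {S2,S3,S4} | {S0,S1}.

2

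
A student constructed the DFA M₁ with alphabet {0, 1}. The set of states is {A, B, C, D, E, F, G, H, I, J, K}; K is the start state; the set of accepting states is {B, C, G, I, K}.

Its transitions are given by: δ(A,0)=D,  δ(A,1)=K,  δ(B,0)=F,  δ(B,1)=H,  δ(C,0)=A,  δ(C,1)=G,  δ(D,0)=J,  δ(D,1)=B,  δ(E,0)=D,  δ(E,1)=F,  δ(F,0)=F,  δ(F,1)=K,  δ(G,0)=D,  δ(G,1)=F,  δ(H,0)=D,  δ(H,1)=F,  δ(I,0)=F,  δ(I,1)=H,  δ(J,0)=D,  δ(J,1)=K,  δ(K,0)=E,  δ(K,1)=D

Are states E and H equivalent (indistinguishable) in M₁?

Yes

Reachable states from the start: {B,D,E,F,H,J,K}. Unreachable: {A,C,G,I} — drop them.
Initial partition by acceptance: {B,K} | {D,E,F,H,J}.
Split {D,E,F,H,J} by δ(·,1) → {D,F,J} and {E,H}.
Refine {B,K} on symbol 0: members go to different blocks, giving {B} and {K}.
On input 1, block {D,F,J} splits into {F,J} and {D}.
Split {F,J} by δ(·,0) → {F} and {J}.
The partition is now stable with 6 blocks: {B} | {F} | {E,H} | {K} | {D} | {J}.
E and H lie in the same block of the stable partition, so they are equivalent — no string distinguishes them.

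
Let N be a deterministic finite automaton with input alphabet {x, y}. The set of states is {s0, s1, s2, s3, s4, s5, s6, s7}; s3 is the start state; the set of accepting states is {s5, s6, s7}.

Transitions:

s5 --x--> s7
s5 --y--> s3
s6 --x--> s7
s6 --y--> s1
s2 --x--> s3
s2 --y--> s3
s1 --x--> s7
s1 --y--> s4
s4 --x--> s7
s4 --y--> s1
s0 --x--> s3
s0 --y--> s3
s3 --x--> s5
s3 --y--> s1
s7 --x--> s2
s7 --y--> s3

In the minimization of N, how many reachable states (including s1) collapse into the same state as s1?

2

States {s0,s6} cannot be reached from the start state, so discard them.
P0 = {s5,s7} | {s1,s2,s3,s4}.
Refine {s5,s7} on symbol x: members go to different blocks, giving {s5} and {s7}.
On input x, block {s1,s2,s3,s4} splits into {s1,s4} and {s2} and {s3}.
The partition is now stable with 5 blocks: {s5} | {s1,s4} | {s7} | {s2} | {s3}.
The equivalence class containing s1 is {s1,s4}, of size 2.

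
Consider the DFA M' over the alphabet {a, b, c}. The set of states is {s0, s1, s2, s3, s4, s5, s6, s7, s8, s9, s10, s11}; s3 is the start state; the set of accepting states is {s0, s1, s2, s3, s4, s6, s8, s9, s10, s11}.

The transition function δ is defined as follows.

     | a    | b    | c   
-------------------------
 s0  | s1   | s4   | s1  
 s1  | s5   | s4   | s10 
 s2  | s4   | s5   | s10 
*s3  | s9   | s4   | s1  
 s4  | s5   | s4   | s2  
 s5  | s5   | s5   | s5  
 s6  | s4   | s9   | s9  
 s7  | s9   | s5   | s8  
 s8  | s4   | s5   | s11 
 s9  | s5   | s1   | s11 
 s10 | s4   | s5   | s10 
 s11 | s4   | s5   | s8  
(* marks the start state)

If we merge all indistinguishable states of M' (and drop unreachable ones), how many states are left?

First remove the unreachable states {s0,s6,s7}; 9 states remain.
Start with accepting vs non-accepting: {s1,s2,s3,s4,s8,s9,s10,s11} | {s5}.
Split {s1,s2,s3,s4,s8,s9,s10,s11} by δ(·,a) → {s2,s3,s8,s10,s11} and {s1,s4,s9}.
On input b, block {s2,s3,s8,s10,s11} splits into {s2,s8,s10,s11} and {s3}.
No further refinement is possible. Final partition (4 blocks): {s2,s8,s10,s11} | {s5} | {s1,s4,s9} | {s3}.

4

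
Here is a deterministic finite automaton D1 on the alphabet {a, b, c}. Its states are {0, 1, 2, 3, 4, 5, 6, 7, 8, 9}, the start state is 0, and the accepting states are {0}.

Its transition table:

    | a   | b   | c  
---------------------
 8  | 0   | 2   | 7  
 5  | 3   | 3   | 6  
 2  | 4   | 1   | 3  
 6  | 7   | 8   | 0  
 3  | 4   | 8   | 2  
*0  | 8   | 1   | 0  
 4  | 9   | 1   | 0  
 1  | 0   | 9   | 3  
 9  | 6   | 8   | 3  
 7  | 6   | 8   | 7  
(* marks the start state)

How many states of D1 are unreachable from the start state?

1

No path from 0 leads to 5; the other 9 states are all reachable.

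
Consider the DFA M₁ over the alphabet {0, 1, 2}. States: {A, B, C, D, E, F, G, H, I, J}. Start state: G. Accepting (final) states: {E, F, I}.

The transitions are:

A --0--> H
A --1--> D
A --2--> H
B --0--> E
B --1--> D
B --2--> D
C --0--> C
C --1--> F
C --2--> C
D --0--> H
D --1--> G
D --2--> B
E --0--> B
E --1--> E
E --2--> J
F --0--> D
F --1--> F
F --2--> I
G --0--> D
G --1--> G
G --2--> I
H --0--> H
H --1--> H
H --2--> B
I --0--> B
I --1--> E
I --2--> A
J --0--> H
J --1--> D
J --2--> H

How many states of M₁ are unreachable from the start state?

2

BFS from G reaches {A, B, D, E, G, H, I, J}; the 2 state(s) C, F are never visited.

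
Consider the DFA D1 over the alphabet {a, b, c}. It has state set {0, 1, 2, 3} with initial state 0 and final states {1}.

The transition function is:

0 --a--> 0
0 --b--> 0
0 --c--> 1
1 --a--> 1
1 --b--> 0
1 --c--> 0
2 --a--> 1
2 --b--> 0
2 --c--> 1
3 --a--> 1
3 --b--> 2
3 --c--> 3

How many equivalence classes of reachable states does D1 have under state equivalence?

2

States {2,3} cannot be reached from the start state, so discard them.
Start with accepting vs non-accepting: {1} | {0}.
Stable partition: {1} | {0} — 2 equivalence classes.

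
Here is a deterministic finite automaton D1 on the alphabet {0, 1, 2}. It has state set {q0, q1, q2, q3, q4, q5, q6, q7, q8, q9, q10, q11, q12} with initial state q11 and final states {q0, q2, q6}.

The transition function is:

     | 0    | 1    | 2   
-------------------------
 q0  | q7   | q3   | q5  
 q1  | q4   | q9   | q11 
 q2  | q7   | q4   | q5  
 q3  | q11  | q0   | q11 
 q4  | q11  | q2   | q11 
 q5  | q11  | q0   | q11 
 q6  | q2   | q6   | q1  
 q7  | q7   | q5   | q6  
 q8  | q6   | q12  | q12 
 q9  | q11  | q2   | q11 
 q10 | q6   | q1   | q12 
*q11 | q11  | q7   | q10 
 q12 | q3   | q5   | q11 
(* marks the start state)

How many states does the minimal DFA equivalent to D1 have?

States {q8} cannot be reached from the start state, so discard them.
Initial partition by acceptance: {q0,q2,q6} | {q1,q3,q4,q5,q7,q9,q10,q11,q12}.
Refine {q0,q2,q6} on symbol 0: members go to different blocks, giving {q0,q2} and {q6}.
On input 0, block {q1,q3,q4,q5,q7,q9,q10,q11,q12} splits into {q1,q3,q4,q5,q7,q9,q11,q12} and {q10}.
On input 1, block {q1,q3,q4,q5,q7,q9,q11,q12} splits into {q1,q7,q11,q12} and {q3,q4,q5,q9}.
Split {q1,q7,q11,q12} by δ(·,0) → {q1,q12} and {q7,q11}.
Split {q7,q11} by δ(·,1) → {q7} and {q11}.
No further refinement is possible. Final partition (7 blocks): {q0,q2} | {q1,q12} | {q6} | {q10} | {q3,q4,q5,q9} | {q7} | {q11}.

7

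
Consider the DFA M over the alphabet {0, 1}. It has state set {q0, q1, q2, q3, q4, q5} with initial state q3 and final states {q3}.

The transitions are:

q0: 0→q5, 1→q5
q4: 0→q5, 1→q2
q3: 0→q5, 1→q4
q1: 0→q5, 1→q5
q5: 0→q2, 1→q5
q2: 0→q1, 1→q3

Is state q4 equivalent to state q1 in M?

First remove the unreachable states {q0}; 5 states remain.
P0 = {q3} | {q1,q2,q4,q5}.
On input 1, block {q1,q2,q4,q5} splits into {q1,q4,q5} and {q2}.
Refine {q1,q4,q5} on symbol 0: members go to different blocks, giving {q1,q4} and {q5}.
Refine {q1,q4} on symbol 1: members go to different blocks, giving {q1} and {q4}.
Stable partition: {q3} | {q1} | {q2} | {q5} | {q4} — 5 equivalence classes.
q4 and q1 end up in different blocks, so they are distinguishable. For instance, the string '11' is accepted from only q4.

No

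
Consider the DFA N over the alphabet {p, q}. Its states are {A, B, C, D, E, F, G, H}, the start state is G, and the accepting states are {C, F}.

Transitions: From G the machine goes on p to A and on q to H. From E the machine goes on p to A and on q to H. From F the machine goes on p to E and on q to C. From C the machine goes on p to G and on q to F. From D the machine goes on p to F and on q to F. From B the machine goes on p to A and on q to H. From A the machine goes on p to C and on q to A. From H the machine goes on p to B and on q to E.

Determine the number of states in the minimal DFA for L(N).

First remove the unreachable states {D}; 7 states remain.
P0 = {C,F} | {A,B,E,G,H}.
Refine {A,B,E,G,H} on symbol p: members go to different blocks, giving {B,E,G,H} and {A}.
On input p, block {B,E,G,H} splits into {B,E,G} and {H}.
Stable partition: {C,F} | {B,E,G} | {A} | {H} — 4 equivalence classes.

4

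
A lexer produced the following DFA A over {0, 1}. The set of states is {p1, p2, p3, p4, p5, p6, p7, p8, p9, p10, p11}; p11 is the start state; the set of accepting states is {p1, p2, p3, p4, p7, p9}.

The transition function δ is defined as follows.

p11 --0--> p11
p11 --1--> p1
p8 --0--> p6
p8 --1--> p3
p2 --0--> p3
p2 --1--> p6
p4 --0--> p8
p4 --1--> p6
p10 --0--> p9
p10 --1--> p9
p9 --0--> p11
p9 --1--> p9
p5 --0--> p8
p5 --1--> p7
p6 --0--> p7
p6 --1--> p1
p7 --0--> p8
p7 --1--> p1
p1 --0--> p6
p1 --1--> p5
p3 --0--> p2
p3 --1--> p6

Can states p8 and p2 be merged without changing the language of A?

Reachable states from the start: {p1,p2,p3,p5,p6,p7,p8,p11}. Unreachable: {p4,p9,p10} — drop them.
P0 = {p1,p2,p3,p7} | {p5,p6,p8,p11}.
On input 0, block {p1,p2,p3,p7} splits into {p1,p7} and {p2,p3}.
Refine {p1,p7} on symbol 1: members go to different blocks, giving {p1} and {p7}.
On input 0, block {p5,p6,p8,p11} splits into {p5,p8,p11} and {p6}.
On input 0, block {p5,p8,p11} splits into {p5,p11} and {p8}.
Split {p5,p11} by δ(·,0) → {p5} and {p11}.
The partition is now stable with 7 blocks: {p1} | {p5} | {p2,p3} | {p7} | {p6} | {p8} | {p11}.
p8 and p2 end up in different blocks, so they are distinguishable. For instance, the string 'ε' is accepted from only p2.

No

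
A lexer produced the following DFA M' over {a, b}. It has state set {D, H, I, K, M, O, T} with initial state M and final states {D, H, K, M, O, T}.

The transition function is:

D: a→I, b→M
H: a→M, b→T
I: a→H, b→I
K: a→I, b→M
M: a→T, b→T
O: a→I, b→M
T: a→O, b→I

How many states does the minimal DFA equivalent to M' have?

5

First remove the unreachable states {D,K}; 5 states remain.
Initial partition by acceptance: {H,M,O,T} | {I}.
Refine {H,M,O,T} on symbol a: members go to different blocks, giving {H,M,T} and {O}.
Split {H,M,T} by δ(·,a) → {H,M} and {T}.
Split {H,M} by δ(·,a) → {H} and {M}.
The partition is now stable with 5 blocks: {H} | {I} | {O} | {T} | {M}.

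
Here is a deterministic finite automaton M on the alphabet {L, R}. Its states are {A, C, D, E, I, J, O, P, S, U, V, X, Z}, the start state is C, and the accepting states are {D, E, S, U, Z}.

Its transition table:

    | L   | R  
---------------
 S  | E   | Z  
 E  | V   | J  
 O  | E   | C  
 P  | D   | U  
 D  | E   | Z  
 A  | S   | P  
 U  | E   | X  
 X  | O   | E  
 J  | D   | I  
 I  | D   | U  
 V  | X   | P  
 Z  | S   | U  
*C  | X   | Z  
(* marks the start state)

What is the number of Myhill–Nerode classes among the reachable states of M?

10

First remove the unreachable states {A}; 12 states remain.
Start with accepting vs non-accepting: {D,E,S,U,Z} | {C,I,J,O,P,V,X}.
On input L, block {D,E,S,U,Z} splits into {D,S,U,Z} and {E}.
Refine {D,S,U,Z} on symbol L: members go to different blocks, giving {D,S,U} and {Z}.
On input R, block {D,S,U} splits into {D,S} and {U}.
Split {C,I,J,O,P,V,X} by δ(·,L) → {I,J,P} and {C,V,X} and {O}.
Split {I,J,P} by δ(·,R) → {I,P} and {J}.
Split {C,V,X} by δ(·,L) → {C,V} and {X}.
On input R, block {C,V} splits into {V} and {C}.
No further refinement is possible. Final partition (10 blocks): {D,S} | {I,P} | {E} | {Z} | {U} | {V} | {O} | {J} | {X} | {C}.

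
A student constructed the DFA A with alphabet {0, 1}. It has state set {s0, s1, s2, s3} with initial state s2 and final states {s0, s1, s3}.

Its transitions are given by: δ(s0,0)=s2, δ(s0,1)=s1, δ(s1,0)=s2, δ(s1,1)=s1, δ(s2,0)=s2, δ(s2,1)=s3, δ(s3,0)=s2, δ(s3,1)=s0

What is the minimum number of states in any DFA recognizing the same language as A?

2

Initial partition by acceptance: {s0,s1,s3} | {s2}.
Stable partition: {s0,s1,s3} | {s2} — 2 equivalence classes.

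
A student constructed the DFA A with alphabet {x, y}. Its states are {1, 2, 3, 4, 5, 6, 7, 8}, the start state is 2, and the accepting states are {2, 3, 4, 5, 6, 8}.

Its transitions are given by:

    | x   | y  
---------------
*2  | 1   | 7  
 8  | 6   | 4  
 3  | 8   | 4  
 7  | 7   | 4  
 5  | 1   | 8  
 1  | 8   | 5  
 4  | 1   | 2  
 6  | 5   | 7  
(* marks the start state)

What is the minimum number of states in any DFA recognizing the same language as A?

7

First remove the unreachable states {3}; 7 states remain.
P0 = {2,4,5,6,8} | {1,7}.
Split {2,4,5,6,8} by δ(·,x) → {2,4,5} and {6,8}.
Split {2,4,5} by δ(·,y) → {2} and {4} and {5}.
Refine {1,7} on symbol x: members go to different blocks, giving {1} and {7}.
Split {6,8} by δ(·,x) → {6} and {8}.
No further refinement is possible. Final partition (7 blocks): {2} | {1} | {6} | {4} | {5} | {7} | {8}.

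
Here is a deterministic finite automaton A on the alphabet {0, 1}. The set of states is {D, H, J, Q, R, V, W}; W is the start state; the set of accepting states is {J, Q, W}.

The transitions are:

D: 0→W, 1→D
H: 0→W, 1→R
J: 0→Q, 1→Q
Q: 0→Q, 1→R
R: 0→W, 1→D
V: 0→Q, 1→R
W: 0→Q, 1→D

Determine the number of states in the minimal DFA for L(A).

States {H,J,V} cannot be reached from the start state, so discard them.
Initial partition by acceptance: {Q,W} | {D,R}.
The partition is now stable with 2 blocks: {Q,W} | {D,R}.

2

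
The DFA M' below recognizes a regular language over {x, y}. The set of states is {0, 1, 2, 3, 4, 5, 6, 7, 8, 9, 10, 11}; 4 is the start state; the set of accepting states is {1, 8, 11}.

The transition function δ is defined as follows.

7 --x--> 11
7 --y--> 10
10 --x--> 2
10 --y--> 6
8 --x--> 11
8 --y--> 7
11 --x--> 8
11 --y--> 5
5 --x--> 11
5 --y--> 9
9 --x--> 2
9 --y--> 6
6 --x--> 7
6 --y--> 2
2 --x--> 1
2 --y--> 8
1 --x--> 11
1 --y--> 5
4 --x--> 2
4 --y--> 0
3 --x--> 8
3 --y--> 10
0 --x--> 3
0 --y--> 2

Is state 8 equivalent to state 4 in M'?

Every state is reachable, so we keep all 12.
Initial partition by acceptance: {1,8,11} | {0,2,3,4,5,6,7,9,10}.
Refine {0,2,3,4,5,6,7,9,10} on symbol x: members go to different blocks, giving {0,4,6,9,10} and {2,3,5,7}.
Split {0,4,6,9,10} by δ(·,y) → {4,9,10} and {0,6}.
On input y, block {2,3,5,7} splits into {3,5,7} and {2}.
The partition is now stable with 5 blocks: {1,8,11} | {4,9,10} | {3,5,7} | {0,6} | {2}.
8 and 4 end up in different blocks, so they are distinguishable. For instance, the string 'ε' is accepted from only 8.

No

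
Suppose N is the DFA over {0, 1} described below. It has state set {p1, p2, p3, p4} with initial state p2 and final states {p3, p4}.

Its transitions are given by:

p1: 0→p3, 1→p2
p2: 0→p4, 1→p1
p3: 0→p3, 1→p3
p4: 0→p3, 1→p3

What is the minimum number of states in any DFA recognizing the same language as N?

2

All states are reachable from the start state.
P0 = {p3,p4} | {p1,p2}.
The partition is now stable with 2 blocks: {p3,p4} | {p1,p2}.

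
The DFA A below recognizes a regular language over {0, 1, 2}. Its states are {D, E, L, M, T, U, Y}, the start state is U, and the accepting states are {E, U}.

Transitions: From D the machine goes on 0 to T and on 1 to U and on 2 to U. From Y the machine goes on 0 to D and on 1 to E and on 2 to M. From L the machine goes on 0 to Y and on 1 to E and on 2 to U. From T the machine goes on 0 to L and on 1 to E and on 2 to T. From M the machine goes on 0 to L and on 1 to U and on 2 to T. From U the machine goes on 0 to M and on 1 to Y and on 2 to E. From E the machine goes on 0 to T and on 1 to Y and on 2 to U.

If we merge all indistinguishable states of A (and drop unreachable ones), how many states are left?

3

Start with accepting vs non-accepting: {E,U} | {D,L,M,T,Y}.
Split {D,L,M,T,Y} by δ(·,2) → {M,T,Y} and {D,L}.
Stable partition: {E,U} | {M,T,Y} | {D,L} — 3 equivalence classes.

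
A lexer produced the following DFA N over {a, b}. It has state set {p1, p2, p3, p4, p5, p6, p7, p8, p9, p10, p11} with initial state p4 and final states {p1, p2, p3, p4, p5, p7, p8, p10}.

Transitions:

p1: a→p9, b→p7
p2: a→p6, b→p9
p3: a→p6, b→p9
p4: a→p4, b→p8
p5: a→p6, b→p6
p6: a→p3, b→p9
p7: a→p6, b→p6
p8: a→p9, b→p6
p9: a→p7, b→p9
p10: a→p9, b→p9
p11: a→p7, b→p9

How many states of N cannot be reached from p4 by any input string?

5

Starting at p4 and following transitions, the reachable set is {p3, p4, p6, p7, p8, p9}. That leaves p1, p2, p5, p10, p11 unreachable — 5 in total.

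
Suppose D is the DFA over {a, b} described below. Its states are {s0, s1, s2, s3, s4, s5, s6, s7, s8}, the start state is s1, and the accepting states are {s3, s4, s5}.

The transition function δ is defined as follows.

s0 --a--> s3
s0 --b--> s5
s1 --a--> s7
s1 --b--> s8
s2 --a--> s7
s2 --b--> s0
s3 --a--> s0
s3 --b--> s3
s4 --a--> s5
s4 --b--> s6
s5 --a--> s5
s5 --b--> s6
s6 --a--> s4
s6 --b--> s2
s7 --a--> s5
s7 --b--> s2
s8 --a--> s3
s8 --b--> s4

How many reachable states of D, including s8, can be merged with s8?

All states are reachable from the start state.
Start with accepting vs non-accepting: {s3,s4,s5} | {s0,s1,s2,s6,s7,s8}.
Refine {s3,s4,s5} on symbol a: members go to different blocks, giving {s4,s5} and {s3}.
Split {s0,s1,s2,s6,s7,s8} by δ(·,a) → {s0,s8} and {s1,s2} and {s6,s7}.
No further refinement is possible. Final partition (5 blocks): {s4,s5} | {s0,s8} | {s3} | {s1,s2} | {s6,s7}.
State s8 belongs to the block {s0,s8}, which has 2 states.

2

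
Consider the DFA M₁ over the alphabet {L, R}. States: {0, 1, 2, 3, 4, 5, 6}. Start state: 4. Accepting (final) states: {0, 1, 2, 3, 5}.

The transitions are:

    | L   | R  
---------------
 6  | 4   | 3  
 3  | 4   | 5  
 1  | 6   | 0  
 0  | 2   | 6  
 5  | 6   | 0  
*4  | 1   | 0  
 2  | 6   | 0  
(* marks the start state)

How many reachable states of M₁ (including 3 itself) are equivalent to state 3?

All states are reachable from the start state.
Start with accepting vs non-accepting: {0,1,2,3,5} | {4,6}.
On input L, block {0,1,2,3,5} splits into {1,2,3,5} and {0}.
Refine {1,2,3,5} on symbol R: members go to different blocks, giving {1,2,5} and {3}.
On input L, block {4,6} splits into {4} and {6}.
The partition is now stable with 5 blocks: {1,2,5} | {4} | {0} | {3} | {6}.
The equivalence class containing 3 is {3}, of size 1.

1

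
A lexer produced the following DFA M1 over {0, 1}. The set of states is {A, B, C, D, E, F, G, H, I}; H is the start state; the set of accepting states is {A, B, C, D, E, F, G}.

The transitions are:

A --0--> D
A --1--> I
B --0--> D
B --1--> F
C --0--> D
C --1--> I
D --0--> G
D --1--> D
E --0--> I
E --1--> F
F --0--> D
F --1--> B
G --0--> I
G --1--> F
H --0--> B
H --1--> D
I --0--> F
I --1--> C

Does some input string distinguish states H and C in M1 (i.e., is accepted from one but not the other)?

First remove the unreachable states {A,E}; 7 states remain.
Initial partition by acceptance: {B,C,D,F,G} | {H,I}.
On input 0, block {B,C,D,F,G} splits into {B,C,D,F} and {G}.
Refine {B,C,D,F} on symbol 0: members go to different blocks, giving {B,C,F} and {D}.
Split {B,C,F} by δ(·,1) → {B,F} and {C}.
Split {H,I} by δ(·,1) → {H} and {I}.
Stable partition: {B,F} | {H} | {G} | {D} | {C} | {I} — 6 equivalence classes.
H and C end up in different blocks, so they are distinguishable. For instance, the string 'ε' is accepted from only C.

Yes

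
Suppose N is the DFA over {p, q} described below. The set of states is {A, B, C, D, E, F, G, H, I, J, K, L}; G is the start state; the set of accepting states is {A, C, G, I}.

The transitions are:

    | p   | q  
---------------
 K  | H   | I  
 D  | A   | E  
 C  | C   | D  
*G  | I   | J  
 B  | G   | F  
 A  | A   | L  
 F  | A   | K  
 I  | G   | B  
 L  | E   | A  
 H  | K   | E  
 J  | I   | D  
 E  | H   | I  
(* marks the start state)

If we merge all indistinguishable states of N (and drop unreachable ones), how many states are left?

First remove the unreachable states {C}; 11 states remain.
Initial partition by acceptance: {A,G,I} | {B,D,E,F,H,J,K,L}.
Split {B,D,E,F,H,J,K,L} by δ(·,p) → {B,D,F,J} and {E,H,K,L}.
On input q, block {A,G,I} splits into {G,I} and {A}.
Split {B,D,F,J} by δ(·,p) → {B,J} and {D,F}.
Split {E,H,K,L} by δ(·,q) → {E,K} and {H} and {L}.
No further refinement is possible. Final partition (7 blocks): {G,I} | {B,J} | {E,K} | {A} | {D,F} | {H} | {L}.

7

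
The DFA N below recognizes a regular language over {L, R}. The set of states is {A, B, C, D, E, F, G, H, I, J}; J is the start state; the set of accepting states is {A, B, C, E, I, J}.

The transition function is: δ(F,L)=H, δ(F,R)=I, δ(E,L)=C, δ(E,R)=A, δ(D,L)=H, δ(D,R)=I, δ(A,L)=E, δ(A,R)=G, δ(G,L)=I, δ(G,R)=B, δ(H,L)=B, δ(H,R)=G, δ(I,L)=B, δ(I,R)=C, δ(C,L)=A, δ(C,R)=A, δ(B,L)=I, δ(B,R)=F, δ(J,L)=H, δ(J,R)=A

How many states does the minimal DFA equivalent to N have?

Reachable states from the start: {A,B,C,E,F,G,H,I,J}. Unreachable: {D} — drop them.
P0 = {A,B,C,E,I,J} | {F,G,H}.
Refine {A,B,C,E,I,J} on symbol L: members go to different blocks, giving {A,B,C,E,I} and {J}.
Split {A,B,C,E,I} by δ(·,R) → {C,E,I} and {A,B}.
Refine {C,E,I} on symbol L: members go to different blocks, giving {C,I} and {E}.
Refine {C,I} on symbol R: members go to different blocks, giving {C} and {I}.
On input L, block {F,G,H} splits into {F} and {G} and {H}.
Split {A,B} by δ(·,L) → {A} and {B}.
No further refinement is possible. Final partition (9 blocks): {C} | {F} | {J} | {A} | {E} | {I} | {G} | {H} | {B}.

9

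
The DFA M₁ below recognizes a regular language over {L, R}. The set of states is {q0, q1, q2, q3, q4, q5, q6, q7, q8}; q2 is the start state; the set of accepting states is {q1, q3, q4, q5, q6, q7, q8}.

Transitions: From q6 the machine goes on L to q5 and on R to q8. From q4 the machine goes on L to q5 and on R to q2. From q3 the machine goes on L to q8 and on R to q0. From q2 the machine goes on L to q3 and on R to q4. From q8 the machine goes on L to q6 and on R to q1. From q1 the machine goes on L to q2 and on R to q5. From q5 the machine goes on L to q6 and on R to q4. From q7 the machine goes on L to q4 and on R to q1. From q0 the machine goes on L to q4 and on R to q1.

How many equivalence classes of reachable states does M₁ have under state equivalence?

8

States {q7} cannot be reached from the start state, so discard them.
Initial partition by acceptance: {q1,q3,q4,q5,q6,q8} | {q0,q2}.
Refine {q1,q3,q4,q5,q6,q8} on symbol L: members go to different blocks, giving {q3,q4,q5,q6,q8} and {q1}.
Split {q3,q4,q5,q6,q8} by δ(·,R) → {q3,q4} and {q5,q6} and {q8}.
Split {q3,q4} by δ(·,L) → {q3} and {q4}.
Split {q0,q2} by δ(·,L) → {q0} and {q2}.
On input R, block {q5,q6} splits into {q5} and {q6}.
No further refinement is possible. Final partition (8 blocks): {q3} | {q0} | {q1} | {q5} | {q8} | {q4} | {q2} | {q6}.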